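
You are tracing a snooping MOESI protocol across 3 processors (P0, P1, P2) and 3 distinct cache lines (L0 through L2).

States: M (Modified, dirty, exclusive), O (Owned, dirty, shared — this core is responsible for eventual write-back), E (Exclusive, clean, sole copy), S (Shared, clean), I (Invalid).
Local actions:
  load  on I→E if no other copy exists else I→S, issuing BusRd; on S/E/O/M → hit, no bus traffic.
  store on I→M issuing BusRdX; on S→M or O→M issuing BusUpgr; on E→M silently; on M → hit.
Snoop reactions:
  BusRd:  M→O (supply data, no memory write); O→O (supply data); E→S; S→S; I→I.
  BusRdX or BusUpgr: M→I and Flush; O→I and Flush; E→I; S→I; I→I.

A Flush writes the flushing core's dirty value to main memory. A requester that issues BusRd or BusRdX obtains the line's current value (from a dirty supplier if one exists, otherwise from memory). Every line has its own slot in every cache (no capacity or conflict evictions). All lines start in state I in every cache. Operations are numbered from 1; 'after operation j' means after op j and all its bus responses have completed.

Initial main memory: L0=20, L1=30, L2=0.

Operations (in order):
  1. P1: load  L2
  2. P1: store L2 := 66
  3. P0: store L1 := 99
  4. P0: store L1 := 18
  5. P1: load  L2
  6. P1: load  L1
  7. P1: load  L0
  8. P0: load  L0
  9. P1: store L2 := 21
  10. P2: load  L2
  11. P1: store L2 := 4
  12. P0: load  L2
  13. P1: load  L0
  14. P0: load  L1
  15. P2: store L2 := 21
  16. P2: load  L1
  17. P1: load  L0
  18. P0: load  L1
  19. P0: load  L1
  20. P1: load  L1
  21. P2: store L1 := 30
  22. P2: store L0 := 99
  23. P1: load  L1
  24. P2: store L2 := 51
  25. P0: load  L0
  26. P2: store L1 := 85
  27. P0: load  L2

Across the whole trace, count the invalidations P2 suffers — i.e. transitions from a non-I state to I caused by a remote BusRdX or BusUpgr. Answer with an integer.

invalidations = 1

1. P1: load  L2  bus=[BusRd]  L2: P0=I P1=E P2=I  mem[L2]=0
2. P1: store L2 := 66  bus=[-]  L2: P0=I P1=M P2=I  mem[L2]=0
3. P0: store L1 := 99  bus=[BusRdX]  L1: P0=M P1=I P2=I  mem[L1]=30
4. P0: store L1 := 18  bus=[-]  L1: P0=M P1=I P2=I  mem[L1]=30
5. P1: load  L2  bus=[-]  L2: P0=I P1=M P2=I  mem[L2]=0
6. P1: load  L1  bus=[BusRd]  L1: P0=O P1=S P2=I  mem[L1]=30
7. P1: load  L0  bus=[BusRd]  L0: P0=I P1=E P2=I  mem[L0]=20
8. P0: load  L0  bus=[BusRd]  L0: P0=S P1=S P2=I  mem[L0]=20
9. P1: store L2 := 21  bus=[-]  L2: P0=I P1=M P2=I  mem[L2]=0
10. P2: load  L2  bus=[BusRd]  L2: P0=I P1=O P2=S  mem[L2]=0
11. P1: store L2 := 4  bus=[BusUpgr]  L2: P0=I P1=M P2=I  mem[L2]=0
12. P0: load  L2  bus=[BusRd]  L2: P0=S P1=O P2=I  mem[L2]=0
13. P1: load  L0  bus=[-]  L0: P0=S P1=S P2=I  mem[L0]=20
14. P0: load  L1  bus=[-]  L1: P0=O P1=S P2=I  mem[L1]=30
15. P2: store L2 := 21  bus=[BusRdX,Flush]  L2: P0=I P1=I P2=M  mem[L2]=4
16. P2: load  L1  bus=[BusRd]  L1: P0=O P1=S P2=S  mem[L1]=30
17. P1: load  L0  bus=[-]  L0: P0=S P1=S P2=I  mem[L0]=20
18. P0: load  L1  bus=[-]  L1: P0=O P1=S P2=S  mem[L1]=30
19. P0: load  L1  bus=[-]  L1: P0=O P1=S P2=S  mem[L1]=30
20. P1: load  L1  bus=[-]  L1: P0=O P1=S P2=S  mem[L1]=30
21. P2: store L1 := 30  bus=[BusUpgr,Flush]  L1: P0=I P1=I P2=M  mem[L1]=18
22. P2: store L0 := 99  bus=[BusRdX]  L0: P0=I P1=I P2=M  mem[L0]=20
23. P1: load  L1  bus=[BusRd]  L1: P0=I P1=S P2=O  mem[L1]=18
24. P2: store L2 := 51  bus=[-]  L2: P0=I P1=I P2=M  mem[L2]=4
25. P0: load  L0  bus=[BusRd]  L0: P0=S P1=I P2=O  mem[L0]=20
26. P2: store L1 := 85  bus=[BusUpgr]  L1: P0=I P1=I P2=M  mem[L1]=18
27. P0: load  L2  bus=[BusRd]  L2: P0=S P1=I P2=O  mem[L2]=4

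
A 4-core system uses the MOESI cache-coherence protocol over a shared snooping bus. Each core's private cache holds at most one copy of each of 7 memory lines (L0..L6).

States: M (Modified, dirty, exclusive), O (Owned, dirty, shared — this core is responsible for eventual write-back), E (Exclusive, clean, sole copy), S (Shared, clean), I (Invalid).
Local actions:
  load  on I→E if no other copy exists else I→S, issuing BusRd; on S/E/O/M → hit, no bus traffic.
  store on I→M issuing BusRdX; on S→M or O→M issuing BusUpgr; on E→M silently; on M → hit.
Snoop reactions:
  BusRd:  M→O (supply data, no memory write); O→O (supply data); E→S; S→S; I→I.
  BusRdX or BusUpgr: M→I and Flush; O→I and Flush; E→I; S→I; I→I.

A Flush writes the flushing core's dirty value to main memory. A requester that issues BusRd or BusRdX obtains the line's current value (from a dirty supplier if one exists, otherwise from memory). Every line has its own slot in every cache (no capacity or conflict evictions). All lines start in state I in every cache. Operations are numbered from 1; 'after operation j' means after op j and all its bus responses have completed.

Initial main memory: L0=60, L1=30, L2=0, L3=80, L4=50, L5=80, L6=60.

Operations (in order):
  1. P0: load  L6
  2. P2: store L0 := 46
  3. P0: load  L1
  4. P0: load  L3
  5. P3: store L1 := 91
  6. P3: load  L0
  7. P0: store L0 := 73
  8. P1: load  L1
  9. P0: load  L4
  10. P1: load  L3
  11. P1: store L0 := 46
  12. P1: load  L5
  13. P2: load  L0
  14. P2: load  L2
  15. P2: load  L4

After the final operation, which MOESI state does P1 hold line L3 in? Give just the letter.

state = S

step 1: P0: load  L6  ⟶  EIII  (L6)  txn=BusRd  M[L6]=60
step 2: P2: store L0 := 46  ⟶  IIMI  (L0)  txn=BusRdX  M[L0]=60
step 3: P0: load  L1  ⟶  EIII  (L1)  txn=BusRd  M[L1]=30
step 4: P0: load  L3  ⟶  EIII  (L3)  txn=BusRd  M[L3]=80
step 5: P3: store L1 := 91  ⟶  IIIM  (L1)  txn=BusRdX  M[L1]=30
step 6: P3: load  L0  ⟶  IIOS  (L0)  txn=BusRd  M[L0]=60
step 7: P0: store L0 := 73  ⟶  MIII  (L0)  txn=BusRdX+Flush  M[L0]=46
step 8: P1: load  L1  ⟶  ISIO  (L1)  txn=BusRd  M[L1]=30
step 9: P0: load  L4  ⟶  EIII  (L4)  txn=BusRd  M[L4]=50
step 10: P1: load  L3  ⟶  SSII  (L3)  txn=BusRd  M[L3]=80
step 11: P1: store L0 := 46  ⟶  IMII  (L0)  txn=BusRdX+Flush  M[L0]=73
step 12: P1: load  L5  ⟶  IEII  (L5)  txn=BusRd  M[L5]=80
step 13: P2: load  L0  ⟶  IOSI  (L0)  txn=BusRd  M[L0]=73
step 14: P2: load  L2  ⟶  IIEI  (L2)  txn=BusRd  M[L2]=0
step 15: P2: load  L4  ⟶  SISI  (L4)  txn=BusRd  M[L4]=50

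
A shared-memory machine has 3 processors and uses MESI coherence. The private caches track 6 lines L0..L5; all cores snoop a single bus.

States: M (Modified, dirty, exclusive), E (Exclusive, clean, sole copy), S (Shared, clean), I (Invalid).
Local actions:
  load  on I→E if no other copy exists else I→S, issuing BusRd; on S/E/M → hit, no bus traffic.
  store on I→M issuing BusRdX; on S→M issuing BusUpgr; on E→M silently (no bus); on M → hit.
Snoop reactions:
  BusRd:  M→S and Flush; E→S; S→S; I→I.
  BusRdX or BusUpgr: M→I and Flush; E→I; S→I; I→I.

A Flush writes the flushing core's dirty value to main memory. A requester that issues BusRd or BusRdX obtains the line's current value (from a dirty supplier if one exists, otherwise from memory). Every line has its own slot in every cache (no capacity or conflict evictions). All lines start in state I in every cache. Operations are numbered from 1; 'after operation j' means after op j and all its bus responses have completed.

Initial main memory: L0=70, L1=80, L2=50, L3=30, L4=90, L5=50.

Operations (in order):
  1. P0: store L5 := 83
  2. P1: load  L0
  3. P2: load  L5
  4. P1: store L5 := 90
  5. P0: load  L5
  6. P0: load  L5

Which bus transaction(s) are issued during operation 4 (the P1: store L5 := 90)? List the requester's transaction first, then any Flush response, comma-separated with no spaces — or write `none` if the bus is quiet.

bus = BusRdX

step 1: P0: store L5 := 83  ⟶  MII  (L5)  txn=BusRdX  M[L5]=50
step 2: P1: load  L0  ⟶  IEI  (L0)  txn=BusRd  M[L0]=70
step 3: P2: load  L5  ⟶  SIS  (L5)  txn=BusRd+Flush  M[L5]=83
step 4: P1: store L5 := 90  ⟶  IMI  (L5)  txn=BusRdX  M[L5]=83
step 5: P0: load  L5  ⟶  SSI  (L5)  txn=BusRd+Flush  M[L5]=90
step 6: P0: load  L5  ⟶  SSI  (L5)  txn=∅  M[L5]=90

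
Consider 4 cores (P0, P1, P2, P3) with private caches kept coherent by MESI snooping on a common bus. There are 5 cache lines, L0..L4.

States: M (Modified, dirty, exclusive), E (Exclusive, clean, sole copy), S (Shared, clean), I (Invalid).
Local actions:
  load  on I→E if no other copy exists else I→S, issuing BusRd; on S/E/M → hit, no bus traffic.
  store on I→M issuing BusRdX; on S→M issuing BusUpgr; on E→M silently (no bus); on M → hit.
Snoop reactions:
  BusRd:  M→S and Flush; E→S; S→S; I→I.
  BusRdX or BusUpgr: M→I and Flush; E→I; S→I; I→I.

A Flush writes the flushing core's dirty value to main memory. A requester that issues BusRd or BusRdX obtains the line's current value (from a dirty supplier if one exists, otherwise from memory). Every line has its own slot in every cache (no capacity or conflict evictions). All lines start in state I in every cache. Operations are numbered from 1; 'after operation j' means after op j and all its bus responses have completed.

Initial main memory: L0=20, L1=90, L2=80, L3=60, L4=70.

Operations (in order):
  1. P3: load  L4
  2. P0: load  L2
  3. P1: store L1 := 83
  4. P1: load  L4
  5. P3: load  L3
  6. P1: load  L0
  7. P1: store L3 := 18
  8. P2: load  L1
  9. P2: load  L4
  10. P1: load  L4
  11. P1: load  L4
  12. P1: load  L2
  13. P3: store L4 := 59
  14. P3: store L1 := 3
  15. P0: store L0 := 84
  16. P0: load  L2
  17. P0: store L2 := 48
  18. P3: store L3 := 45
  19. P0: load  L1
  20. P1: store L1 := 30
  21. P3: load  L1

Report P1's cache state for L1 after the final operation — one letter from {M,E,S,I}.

state = S

step 1: P3: load  L4  ⟶  IIIE  (L4)  txn=BusRd  M[L4]=70
step 2: P0: load  L2  ⟶  EIII  (L2)  txn=BusRd  M[L2]=80
step 3: P1: store L1 := 83  ⟶  IMII  (L1)  txn=BusRdX  M[L1]=90
step 4: P1: load  L4  ⟶  ISIS  (L4)  txn=BusRd  M[L4]=70
step 5: P3: load  L3  ⟶  IIIE  (L3)  txn=BusRd  M[L3]=60
step 6: P1: load  L0  ⟶  IEII  (L0)  txn=BusRd  M[L0]=20
step 7: P1: store L3 := 18  ⟶  IMII  (L3)  txn=BusRdX  M[L3]=60
step 8: P2: load  L1  ⟶  ISSI  (L1)  txn=BusRd+Flush  M[L1]=83
step 9: P2: load  L4  ⟶  ISSS  (L4)  txn=BusRd  M[L4]=70
step 10: P1: load  L4  ⟶  ISSS  (L4)  txn=∅  M[L4]=70
step 11: P1: load  L4  ⟶  ISSS  (L4)  txn=∅  M[L4]=70
step 12: P1: load  L2  ⟶  SSII  (L2)  txn=BusRd  M[L2]=80
step 13: P3: store L4 := 59  ⟶  IIIM  (L4)  txn=BusUpgr  M[L4]=70
step 14: P3: store L1 := 3  ⟶  IIIM  (L1)  txn=BusRdX  M[L1]=83
step 15: P0: store L0 := 84  ⟶  MIII  (L0)  txn=BusRdX  M[L0]=20
step 16: P0: load  L2  ⟶  SSII  (L2)  txn=∅  M[L2]=80
step 17: P0: store L2 := 48  ⟶  MIII  (L2)  txn=BusUpgr  M[L2]=80
step 18: P3: store L3 := 45  ⟶  IIIM  (L3)  txn=BusRdX+Flush  M[L3]=18
step 19: P0: load  L1  ⟶  SIIS  (L1)  txn=BusRd+Flush  M[L1]=3
step 20: P1: store L1 := 30  ⟶  IMII  (L1)  txn=BusRdX  M[L1]=3
step 21: P3: load  L1  ⟶  ISIS  (L1)  txn=BusRd+Flush  M[L1]=30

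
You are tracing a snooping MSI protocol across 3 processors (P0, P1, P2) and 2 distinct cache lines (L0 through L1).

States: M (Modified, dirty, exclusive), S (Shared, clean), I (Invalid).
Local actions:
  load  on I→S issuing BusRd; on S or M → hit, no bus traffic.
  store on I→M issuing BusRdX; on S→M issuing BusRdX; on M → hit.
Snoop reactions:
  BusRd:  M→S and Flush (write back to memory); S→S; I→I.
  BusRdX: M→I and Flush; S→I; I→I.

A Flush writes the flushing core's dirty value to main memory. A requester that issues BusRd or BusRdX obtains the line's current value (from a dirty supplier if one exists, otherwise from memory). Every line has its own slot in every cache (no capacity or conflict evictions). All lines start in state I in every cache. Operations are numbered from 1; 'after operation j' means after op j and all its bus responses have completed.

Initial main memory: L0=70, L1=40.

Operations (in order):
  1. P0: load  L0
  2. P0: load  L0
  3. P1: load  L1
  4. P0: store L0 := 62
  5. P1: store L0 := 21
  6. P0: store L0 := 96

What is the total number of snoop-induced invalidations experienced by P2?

step 1: P0: load  L0  ⟶  SII  (L0)  txn=BusRd  M[L0]=70
step 2: P0: load  L0  ⟶  SII  (L0)  txn=∅  M[L0]=70
step 3: P1: load  L1  ⟶  ISI  (L1)  txn=BusRd  M[L1]=40
step 4: P0: store L0 := 62  ⟶  MII  (L0)  txn=BusRdX  M[L0]=70
step 5: P1: store L0 := 21  ⟶  IMI  (L0)  txn=BusRdX+Flush  M[L0]=62
step 6: P0: store L0 := 96  ⟶  MII  (L0)  txn=BusRdX+Flush  M[L0]=21

invalidations = 0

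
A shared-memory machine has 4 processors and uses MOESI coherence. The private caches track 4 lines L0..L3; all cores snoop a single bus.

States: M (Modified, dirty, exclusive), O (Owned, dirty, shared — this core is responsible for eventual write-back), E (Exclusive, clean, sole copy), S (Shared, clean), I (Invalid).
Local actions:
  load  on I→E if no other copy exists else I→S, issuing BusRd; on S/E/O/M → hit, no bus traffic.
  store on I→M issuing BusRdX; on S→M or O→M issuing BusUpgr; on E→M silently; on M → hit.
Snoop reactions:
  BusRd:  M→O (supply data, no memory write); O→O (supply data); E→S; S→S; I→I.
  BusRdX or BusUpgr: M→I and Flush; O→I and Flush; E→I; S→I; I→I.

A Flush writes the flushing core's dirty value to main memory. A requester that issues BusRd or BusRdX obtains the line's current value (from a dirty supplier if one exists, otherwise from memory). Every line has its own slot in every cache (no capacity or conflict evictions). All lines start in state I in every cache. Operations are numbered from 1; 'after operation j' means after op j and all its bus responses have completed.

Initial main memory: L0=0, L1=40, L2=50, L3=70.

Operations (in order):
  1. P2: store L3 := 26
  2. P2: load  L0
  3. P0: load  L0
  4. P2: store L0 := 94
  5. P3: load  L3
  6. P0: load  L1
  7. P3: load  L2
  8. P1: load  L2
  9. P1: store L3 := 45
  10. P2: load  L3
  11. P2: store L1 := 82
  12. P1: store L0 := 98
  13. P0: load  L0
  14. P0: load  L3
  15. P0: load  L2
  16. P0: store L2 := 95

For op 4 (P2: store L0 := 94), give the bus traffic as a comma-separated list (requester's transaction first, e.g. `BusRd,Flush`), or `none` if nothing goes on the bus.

bus = BusUpgr

  op1 P2: store L3 := 26 → I/I/M/I on L3; bus BusRdX; mem=70
  op2 P2: load  L0 → I/I/E/I on L0; bus BusRd; mem=0
  op3 P0: load  L0 → S/I/S/I on L0; bus BusRd; mem=0
  op4 P2: store L0 := 94 → I/I/M/I on L0; bus BusUpgr; mem=0
  op5 P3: load  L3 → I/I/O/S on L3; bus BusRd; mem=70
  op6 P0: load  L1 → E/I/I/I on L1; bus BusRd; mem=40
  op7 P3: load  L2 → I/I/I/E on L2; bus BusRd; mem=50
  op8 P1: load  L2 → I/S/I/S on L2; bus BusRd; mem=50
  op9 P1: store L3 := 45 → I/M/I/I on L3; bus BusRdX Flush; mem=26
  op10 P2: load  L3 → I/O/S/I on L3; bus BusRd; mem=26
  op11 P2: store L1 := 82 → I/I/M/I on L1; bus BusRdX; mem=40
  op12 P1: store L0 := 98 → I/M/I/I on L0; bus BusRdX Flush; mem=94
  op13 P0: load  L0 → S/O/I/I on L0; bus BusRd; mem=94
  op14 P0: load  L3 → S/O/S/I on L3; bus BusRd; mem=26
  op15 P0: load  L2 → S/S/I/S on L2; bus BusRd; mem=50
  op16 P0: store L2 := 95 → M/I/I/I on L2; bus BusUpgr; mem=50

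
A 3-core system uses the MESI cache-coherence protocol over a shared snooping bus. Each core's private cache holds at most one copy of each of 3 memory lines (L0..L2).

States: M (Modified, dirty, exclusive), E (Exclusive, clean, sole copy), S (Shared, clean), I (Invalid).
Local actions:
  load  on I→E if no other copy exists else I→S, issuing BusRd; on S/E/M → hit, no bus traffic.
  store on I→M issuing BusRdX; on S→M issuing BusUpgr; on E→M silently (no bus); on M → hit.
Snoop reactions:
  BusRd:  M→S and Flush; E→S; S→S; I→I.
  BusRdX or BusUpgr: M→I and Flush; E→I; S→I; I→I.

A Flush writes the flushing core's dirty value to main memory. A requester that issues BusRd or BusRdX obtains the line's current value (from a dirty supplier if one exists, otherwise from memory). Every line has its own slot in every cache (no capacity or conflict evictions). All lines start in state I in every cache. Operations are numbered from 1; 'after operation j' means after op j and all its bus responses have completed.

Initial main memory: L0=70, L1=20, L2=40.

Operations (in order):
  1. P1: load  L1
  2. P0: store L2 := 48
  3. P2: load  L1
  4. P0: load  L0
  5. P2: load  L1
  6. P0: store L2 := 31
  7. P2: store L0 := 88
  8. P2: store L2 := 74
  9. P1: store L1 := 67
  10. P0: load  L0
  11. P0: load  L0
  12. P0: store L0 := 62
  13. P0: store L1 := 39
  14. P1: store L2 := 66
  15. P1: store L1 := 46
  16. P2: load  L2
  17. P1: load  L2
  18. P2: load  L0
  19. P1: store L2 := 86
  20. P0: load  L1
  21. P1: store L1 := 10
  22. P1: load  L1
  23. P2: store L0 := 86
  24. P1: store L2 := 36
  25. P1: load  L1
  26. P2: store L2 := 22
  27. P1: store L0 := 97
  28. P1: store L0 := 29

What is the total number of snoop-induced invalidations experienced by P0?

invalidations = 5

step 1: P1: load  L1  ⟶  IEI  (L1)  txn=BusRd  M[L1]=20
step 2: P0: store L2 := 48  ⟶  MII  (L2)  txn=BusRdX  M[L2]=40
step 3: P2: load  L1  ⟶  ISS  (L1)  txn=BusRd  M[L1]=20
step 4: P0: load  L0  ⟶  EII  (L0)  txn=BusRd  M[L0]=70
step 5: P2: load  L1  ⟶  ISS  (L1)  txn=∅  M[L1]=20
step 6: P0: store L2 := 31  ⟶  MII  (L2)  txn=∅  M[L2]=40
step 7: P2: store L0 := 88  ⟶  IIM  (L0)  txn=BusRdX  M[L0]=70
step 8: P2: store L2 := 74  ⟶  IIM  (L2)  txn=BusRdX+Flush  M[L2]=31
step 9: P1: store L1 := 67  ⟶  IMI  (L1)  txn=BusUpgr  M[L1]=20
step 10: P0: load  L0  ⟶  SIS  (L0)  txn=BusRd+Flush  M[L0]=88
step 11: P0: load  L0  ⟶  SIS  (L0)  txn=∅  M[L0]=88
step 12: P0: store L0 := 62  ⟶  MII  (L0)  txn=BusUpgr  M[L0]=88
step 13: P0: store L1 := 39  ⟶  MII  (L1)  txn=BusRdX+Flush  M[L1]=67
step 14: P1: store L2 := 66  ⟶  IMI  (L2)  txn=BusRdX+Flush  M[L2]=74
step 15: P1: store L1 := 46  ⟶  IMI  (L1)  txn=BusRdX+Flush  M[L1]=39
step 16: P2: load  L2  ⟶  ISS  (L2)  txn=BusRd+Flush  M[L2]=66
step 17: P1: load  L2  ⟶  ISS  (L2)  txn=∅  M[L2]=66
step 18: P2: load  L0  ⟶  SIS  (L0)  txn=BusRd+Flush  M[L0]=62
step 19: P1: store L2 := 86  ⟶  IMI  (L2)  txn=BusUpgr  M[L2]=66
step 20: P0: load  L1  ⟶  SSI  (L1)  txn=BusRd+Flush  M[L1]=46
step 21: P1: store L1 := 10  ⟶  IMI  (L1)  txn=BusUpgr  M[L1]=46
step 22: P1: load  L1  ⟶  IMI  (L1)  txn=∅  M[L1]=46
step 23: P2: store L0 := 86  ⟶  IIM  (L0)  txn=BusUpgr  M[L0]=62
step 24: P1: store L2 := 36  ⟶  IMI  (L2)  txn=∅  M[L2]=66
step 25: P1: load  L1  ⟶  IMI  (L1)  txn=∅  M[L1]=46
step 26: P2: store L2 := 22  ⟶  IIM  (L2)  txn=BusRdX+Flush  M[L2]=36
step 27: P1: store L0 := 97  ⟶  IMI  (L0)  txn=BusRdX+Flush  M[L0]=86
step 28: P1: store L0 := 29  ⟶  IMI  (L0)  txn=∅  M[L0]=86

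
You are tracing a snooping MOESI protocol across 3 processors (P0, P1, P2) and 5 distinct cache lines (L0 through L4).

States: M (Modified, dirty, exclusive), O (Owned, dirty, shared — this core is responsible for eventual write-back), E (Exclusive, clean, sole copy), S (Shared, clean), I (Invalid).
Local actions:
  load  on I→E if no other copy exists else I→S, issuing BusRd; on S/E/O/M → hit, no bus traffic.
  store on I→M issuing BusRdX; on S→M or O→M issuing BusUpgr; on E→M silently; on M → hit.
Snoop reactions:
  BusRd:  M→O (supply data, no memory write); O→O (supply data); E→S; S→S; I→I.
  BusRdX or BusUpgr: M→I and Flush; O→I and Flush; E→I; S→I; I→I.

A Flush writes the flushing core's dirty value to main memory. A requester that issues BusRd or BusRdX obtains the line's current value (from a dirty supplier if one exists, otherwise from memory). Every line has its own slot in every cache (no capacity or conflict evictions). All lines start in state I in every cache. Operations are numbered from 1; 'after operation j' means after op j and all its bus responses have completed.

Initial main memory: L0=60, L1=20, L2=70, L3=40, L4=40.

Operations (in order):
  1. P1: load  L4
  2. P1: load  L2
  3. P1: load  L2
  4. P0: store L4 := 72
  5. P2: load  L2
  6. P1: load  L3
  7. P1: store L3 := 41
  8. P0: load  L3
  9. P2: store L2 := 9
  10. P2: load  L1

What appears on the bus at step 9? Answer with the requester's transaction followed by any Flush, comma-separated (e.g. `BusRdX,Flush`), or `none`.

  op1 P1: load  L4 → I/E/I on L4; bus BusRd; mem=40
  op2 P1: load  L2 → I/E/I on L2; bus BusRd; mem=70
  op3 P1: load  L2 → I/E/I on L2; bus (none); mem=70
  op4 P0: store L4 := 72 → M/I/I on L4; bus BusRdX; mem=40
  op5 P2: load  L2 → I/S/S on L2; bus BusRd; mem=70
  op6 P1: load  L3 → I/E/I on L3; bus BusRd; mem=40
  op7 P1: store L3 := 41 → I/M/I on L3; bus (none); mem=40
  op8 P0: load  L3 → S/O/I on L3; bus BusRd; mem=40
  op9 P2: store L2 := 9 → I/I/M on L2; bus BusUpgr; mem=70
  op10 P2: load  L1 → I/I/E on L1; bus BusRd; mem=20

bus = BusUpgr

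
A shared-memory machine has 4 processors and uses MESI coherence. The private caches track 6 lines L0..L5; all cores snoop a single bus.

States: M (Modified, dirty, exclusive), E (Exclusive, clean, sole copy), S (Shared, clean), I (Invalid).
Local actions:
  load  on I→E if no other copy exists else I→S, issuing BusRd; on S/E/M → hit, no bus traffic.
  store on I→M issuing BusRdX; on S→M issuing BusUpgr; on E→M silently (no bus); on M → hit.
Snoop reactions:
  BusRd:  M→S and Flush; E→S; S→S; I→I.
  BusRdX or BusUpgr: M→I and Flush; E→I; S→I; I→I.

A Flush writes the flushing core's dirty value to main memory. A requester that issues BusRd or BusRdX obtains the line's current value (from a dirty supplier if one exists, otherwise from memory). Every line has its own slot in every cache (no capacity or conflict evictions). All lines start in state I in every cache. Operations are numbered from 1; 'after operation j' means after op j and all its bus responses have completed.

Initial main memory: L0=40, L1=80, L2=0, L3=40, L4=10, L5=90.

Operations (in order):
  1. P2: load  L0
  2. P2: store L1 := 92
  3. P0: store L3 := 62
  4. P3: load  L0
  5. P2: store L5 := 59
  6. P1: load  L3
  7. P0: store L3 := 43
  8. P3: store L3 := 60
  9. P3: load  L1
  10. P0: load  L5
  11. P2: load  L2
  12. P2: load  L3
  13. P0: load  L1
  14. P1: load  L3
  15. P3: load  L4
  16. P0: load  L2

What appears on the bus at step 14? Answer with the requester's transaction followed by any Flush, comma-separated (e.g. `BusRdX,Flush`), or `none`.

1. P2: load  L0  bus=[BusRd]  L0: P0=I P1=I P2=E P3=I  mem[L0]=40
2. P2: store L1 := 92  bus=[BusRdX]  L1: P0=I P1=I P2=M P3=I  mem[L1]=80
3. P0: store L3 := 62  bus=[BusRdX]  L3: P0=M P1=I P2=I P3=I  mem[L3]=40
4. P3: load  L0  bus=[BusRd]  L0: P0=I P1=I P2=S P3=S  mem[L0]=40
5. P2: store L5 := 59  bus=[BusRdX]  L5: P0=I P1=I P2=M P3=I  mem[L5]=90
6. P1: load  L3  bus=[BusRd,Flush]  L3: P0=S P1=S P2=I P3=I  mem[L3]=62
7. P0: store L3 := 43  bus=[BusUpgr]  L3: P0=M P1=I P2=I P3=I  mem[L3]=62
8. P3: store L3 := 60  bus=[BusRdX,Flush]  L3: P0=I P1=I P2=I P3=M  mem[L3]=43
9. P3: load  L1  bus=[BusRd,Flush]  L1: P0=I P1=I P2=S P3=S  mem[L1]=92
10. P0: load  L5  bus=[BusRd,Flush]  L5: P0=S P1=I P2=S P3=I  mem[L5]=59
11. P2: load  L2  bus=[BusRd]  L2: P0=I P1=I P2=E P3=I  mem[L2]=0
12. P2: load  L3  bus=[BusRd,Flush]  L3: P0=I P1=I P2=S P3=S  mem[L3]=60
13. P0: load  L1  bus=[BusRd]  L1: P0=S P1=I P2=S P3=S  mem[L1]=92
14. P1: load  L3  bus=[BusRd]  L3: P0=I P1=S P2=S P3=S  mem[L3]=60
15. P3: load  L4  bus=[BusRd]  L4: P0=I P1=I P2=I P3=E  mem[L4]=10
16. P0: load  L2  bus=[BusRd]  L2: P0=S P1=I P2=S P3=I  mem[L2]=0

bus = BusRd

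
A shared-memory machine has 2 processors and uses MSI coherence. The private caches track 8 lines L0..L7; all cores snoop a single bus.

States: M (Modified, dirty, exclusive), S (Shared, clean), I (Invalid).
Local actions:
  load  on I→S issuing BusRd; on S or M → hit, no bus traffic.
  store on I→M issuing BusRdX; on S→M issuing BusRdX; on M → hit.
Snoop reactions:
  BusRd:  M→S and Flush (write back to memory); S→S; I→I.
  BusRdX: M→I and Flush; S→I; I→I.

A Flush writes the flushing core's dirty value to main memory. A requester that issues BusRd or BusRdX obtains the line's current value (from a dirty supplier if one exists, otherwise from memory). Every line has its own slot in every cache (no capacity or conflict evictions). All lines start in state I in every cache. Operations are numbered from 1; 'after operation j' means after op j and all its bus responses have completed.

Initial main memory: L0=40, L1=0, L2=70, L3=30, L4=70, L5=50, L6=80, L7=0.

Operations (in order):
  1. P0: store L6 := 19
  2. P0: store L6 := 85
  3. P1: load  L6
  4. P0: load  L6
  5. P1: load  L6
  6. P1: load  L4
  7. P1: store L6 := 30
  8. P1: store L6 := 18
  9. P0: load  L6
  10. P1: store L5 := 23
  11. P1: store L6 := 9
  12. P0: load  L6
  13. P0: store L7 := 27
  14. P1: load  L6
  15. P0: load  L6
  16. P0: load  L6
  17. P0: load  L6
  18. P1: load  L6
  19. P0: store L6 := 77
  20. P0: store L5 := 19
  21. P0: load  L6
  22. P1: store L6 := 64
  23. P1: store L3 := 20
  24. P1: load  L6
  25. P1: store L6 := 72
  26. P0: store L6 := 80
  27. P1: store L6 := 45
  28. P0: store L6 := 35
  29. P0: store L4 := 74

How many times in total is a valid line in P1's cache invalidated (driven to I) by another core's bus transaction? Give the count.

invalidations = 5

step 1: P0: store L6 := 19  ⟶  MI  (L6)  txn=BusRdX  M[L6]=80
step 2: P0: store L6 := 85  ⟶  MI  (L6)  txn=∅  M[L6]=80
step 3: P1: load  L6  ⟶  SS  (L6)  txn=BusRd+Flush  M[L6]=85
step 4: P0: load  L6  ⟶  SS  (L6)  txn=∅  M[L6]=85
step 5: P1: load  L6  ⟶  SS  (L6)  txn=∅  M[L6]=85
step 6: P1: load  L4  ⟶  IS  (L4)  txn=BusRd  M[L4]=70
step 7: P1: store L6 := 30  ⟶  IM  (L6)  txn=BusRdX  M[L6]=85
step 8: P1: store L6 := 18  ⟶  IM  (L6)  txn=∅  M[L6]=85
step 9: P0: load  L6  ⟶  SS  (L6)  txn=BusRd+Flush  M[L6]=18
step 10: P1: store L5 := 23  ⟶  IM  (L5)  txn=BusRdX  M[L5]=50
step 11: P1: store L6 := 9  ⟶  IM  (L6)  txn=BusRdX  M[L6]=18
step 12: P0: load  L6  ⟶  SS  (L6)  txn=BusRd+Flush  M[L6]=9
step 13: P0: store L7 := 27  ⟶  MI  (L7)  txn=BusRdX  M[L7]=0
step 14: P1: load  L6  ⟶  SS  (L6)  txn=∅  M[L6]=9
step 15: P0: load  L6  ⟶  SS  (L6)  txn=∅  M[L6]=9
step 16: P0: load  L6  ⟶  SS  (L6)  txn=∅  M[L6]=9
step 17: P0: load  L6  ⟶  SS  (L6)  txn=∅  M[L6]=9
step 18: P1: load  L6  ⟶  SS  (L6)  txn=∅  M[L6]=9
step 19: P0: store L6 := 77  ⟶  MI  (L6)  txn=BusRdX  M[L6]=9
step 20: P0: store L5 := 19  ⟶  MI  (L5)  txn=BusRdX+Flush  M[L5]=23
step 21: P0: load  L6  ⟶  MI  (L6)  txn=∅  M[L6]=9
step 22: P1: store L6 := 64  ⟶  IM  (L6)  txn=BusRdX+Flush  M[L6]=77
step 23: P1: store L3 := 20  ⟶  IM  (L3)  txn=BusRdX  M[L3]=30
step 24: P1: load  L6  ⟶  IM  (L6)  txn=∅  M[L6]=77
step 25: P1: store L6 := 72  ⟶  IM  (L6)  txn=∅  M[L6]=77
step 26: P0: store L6 := 80  ⟶  MI  (L6)  txn=BusRdX+Flush  M[L6]=72
step 27: P1: store L6 := 45  ⟶  IM  (L6)  txn=BusRdX+Flush  M[L6]=80
step 28: P0: store L6 := 35  ⟶  MI  (L6)  txn=BusRdX+Flush  M[L6]=45
step 29: P0: store L4 := 74  ⟶  MI  (L4)  txn=BusRdX  M[L4]=70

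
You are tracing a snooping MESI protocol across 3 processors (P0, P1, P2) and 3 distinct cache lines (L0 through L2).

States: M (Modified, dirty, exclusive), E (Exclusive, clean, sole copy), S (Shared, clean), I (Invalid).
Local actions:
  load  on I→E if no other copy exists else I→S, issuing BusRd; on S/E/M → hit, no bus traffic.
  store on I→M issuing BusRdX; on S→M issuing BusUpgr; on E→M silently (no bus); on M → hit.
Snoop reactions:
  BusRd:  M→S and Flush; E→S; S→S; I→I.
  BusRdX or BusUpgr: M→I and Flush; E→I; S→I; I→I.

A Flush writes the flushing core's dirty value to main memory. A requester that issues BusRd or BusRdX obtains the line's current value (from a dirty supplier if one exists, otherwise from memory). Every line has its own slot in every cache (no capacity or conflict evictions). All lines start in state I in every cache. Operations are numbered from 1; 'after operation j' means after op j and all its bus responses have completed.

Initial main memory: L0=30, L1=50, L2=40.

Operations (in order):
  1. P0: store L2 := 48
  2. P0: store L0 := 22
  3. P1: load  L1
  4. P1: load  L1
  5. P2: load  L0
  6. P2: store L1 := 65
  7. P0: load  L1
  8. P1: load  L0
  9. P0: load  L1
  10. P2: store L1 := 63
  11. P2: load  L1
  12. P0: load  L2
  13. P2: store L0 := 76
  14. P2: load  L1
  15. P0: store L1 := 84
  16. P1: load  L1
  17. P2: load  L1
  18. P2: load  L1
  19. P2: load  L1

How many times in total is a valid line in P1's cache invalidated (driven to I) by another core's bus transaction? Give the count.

1. P0: store L2 := 48  bus=[BusRdX]  L2: P0=M P1=I P2=I  mem[L2]=40
2. P0: store L0 := 22  bus=[BusRdX]  L0: P0=M P1=I P2=I  mem[L0]=30
3. P1: load  L1  bus=[BusRd]  L1: P0=I P1=E P2=I  mem[L1]=50
4. P1: load  L1  bus=[-]  L1: P0=I P1=E P2=I  mem[L1]=50
5. P2: load  L0  bus=[BusRd,Flush]  L0: P0=S P1=I P2=S  mem[L0]=22
6. P2: store L1 := 65  bus=[BusRdX]  L1: P0=I P1=I P2=M  mem[L1]=50
7. P0: load  L1  bus=[BusRd,Flush]  L1: P0=S P1=I P2=S  mem[L1]=65
8. P1: load  L0  bus=[BusRd]  L0: P0=S P1=S P2=S  mem[L0]=22
9. P0: load  L1  bus=[-]  L1: P0=S P1=I P2=S  mem[L1]=65
10. P2: store L1 := 63  bus=[BusUpgr]  L1: P0=I P1=I P2=M  mem[L1]=65
11. P2: load  L1  bus=[-]  L1: P0=I P1=I P2=M  mem[L1]=65
12. P0: load  L2  bus=[-]  L2: P0=M P1=I P2=I  mem[L2]=40
13. P2: store L0 := 76  bus=[BusUpgr]  L0: P0=I P1=I P2=M  mem[L0]=22
14. P2: load  L1  bus=[-]  L1: P0=I P1=I P2=M  mem[L1]=65
15. P0: store L1 := 84  bus=[BusRdX,Flush]  L1: P0=M P1=I P2=I  mem[L1]=63
16. P1: load  L1  bus=[BusRd,Flush]  L1: P0=S P1=S P2=I  mem[L1]=84
17. P2: load  L1  bus=[BusRd]  L1: P0=S P1=S P2=S  mem[L1]=84
18. P2: load  L1  bus=[-]  L1: P0=S P1=S P2=S  mem[L1]=84
19. P2: load  L1  bus=[-]  L1: P0=S P1=S P2=S  mem[L1]=84

invalidations = 2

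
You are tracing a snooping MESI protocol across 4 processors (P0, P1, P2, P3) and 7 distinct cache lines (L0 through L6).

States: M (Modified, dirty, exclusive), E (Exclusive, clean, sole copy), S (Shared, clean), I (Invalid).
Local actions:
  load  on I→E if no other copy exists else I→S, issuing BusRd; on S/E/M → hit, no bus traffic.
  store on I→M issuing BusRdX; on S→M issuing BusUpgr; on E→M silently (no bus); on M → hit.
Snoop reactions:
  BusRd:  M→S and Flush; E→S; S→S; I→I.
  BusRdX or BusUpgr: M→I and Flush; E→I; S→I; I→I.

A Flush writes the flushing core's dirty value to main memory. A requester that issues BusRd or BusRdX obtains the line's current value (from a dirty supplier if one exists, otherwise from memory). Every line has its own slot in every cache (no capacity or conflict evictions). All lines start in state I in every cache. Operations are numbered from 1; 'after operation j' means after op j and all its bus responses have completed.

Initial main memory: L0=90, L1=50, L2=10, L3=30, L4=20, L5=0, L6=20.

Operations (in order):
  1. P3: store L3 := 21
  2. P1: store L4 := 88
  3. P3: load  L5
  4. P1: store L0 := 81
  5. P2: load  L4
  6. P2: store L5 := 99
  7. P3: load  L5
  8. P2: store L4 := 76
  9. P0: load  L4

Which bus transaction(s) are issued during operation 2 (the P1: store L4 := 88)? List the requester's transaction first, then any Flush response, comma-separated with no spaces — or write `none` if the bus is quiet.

  op1 P3: store L3 := 21 → I/I/I/M on L3; bus BusRdX; mem=30
  op2 P1: store L4 := 88 → I/M/I/I on L4; bus BusRdX; mem=20
  op3 P3: load  L5 → I/I/I/E on L5; bus BusRd; mem=0
  op4 P1: store L0 := 81 → I/M/I/I on L0; bus BusRdX; mem=90
  op5 P2: load  L4 → I/S/S/I on L4; bus BusRd Flush; mem=88
  op6 P2: store L5 := 99 → I/I/M/I on L5; bus BusRdX; mem=0
  op7 P3: load  L5 → I/I/S/S on L5; bus BusRd Flush; mem=99
  op8 P2: store L4 := 76 → I/I/M/I on L4; bus BusUpgr; mem=88
  op9 P0: load  L4 → S/I/S/I on L4; bus BusRd Flush; mem=76

bus = BusRdX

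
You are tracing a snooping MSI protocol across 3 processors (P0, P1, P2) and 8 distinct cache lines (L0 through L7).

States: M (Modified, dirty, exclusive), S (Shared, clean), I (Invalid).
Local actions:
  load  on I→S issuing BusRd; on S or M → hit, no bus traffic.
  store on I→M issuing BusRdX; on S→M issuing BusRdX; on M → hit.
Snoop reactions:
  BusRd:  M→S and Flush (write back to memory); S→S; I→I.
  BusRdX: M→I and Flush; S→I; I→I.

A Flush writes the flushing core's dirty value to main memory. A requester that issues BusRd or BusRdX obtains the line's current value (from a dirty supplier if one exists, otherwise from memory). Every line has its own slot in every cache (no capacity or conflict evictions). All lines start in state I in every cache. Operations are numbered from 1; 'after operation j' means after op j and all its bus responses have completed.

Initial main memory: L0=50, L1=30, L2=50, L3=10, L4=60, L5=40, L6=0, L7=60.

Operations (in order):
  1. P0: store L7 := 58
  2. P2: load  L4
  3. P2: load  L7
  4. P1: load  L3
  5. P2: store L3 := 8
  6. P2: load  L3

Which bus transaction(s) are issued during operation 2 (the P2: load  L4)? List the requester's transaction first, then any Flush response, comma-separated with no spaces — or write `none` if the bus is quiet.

[1] P0: store L7 := 58 | P0:M(58), P1:I, P2:I | bus: BusRdX
[2] P2: load  L4 | P0:I, P1:I, P2:S(60) | bus: BusRd
[3] P2: load  L7 | P0:S(58), P1:I, P2:S(58) | bus: BusRd,Flush
[4] P1: load  L3 | P0:I, P1:S(10), P2:I | bus: BusRd
[5] P2: store L3 := 8 | P0:I, P1:I, P2:M(8) | bus: BusRdX
[6] P2: load  L3 | P0:I, P1:I, P2:M(8) | bus: none

bus = BusRd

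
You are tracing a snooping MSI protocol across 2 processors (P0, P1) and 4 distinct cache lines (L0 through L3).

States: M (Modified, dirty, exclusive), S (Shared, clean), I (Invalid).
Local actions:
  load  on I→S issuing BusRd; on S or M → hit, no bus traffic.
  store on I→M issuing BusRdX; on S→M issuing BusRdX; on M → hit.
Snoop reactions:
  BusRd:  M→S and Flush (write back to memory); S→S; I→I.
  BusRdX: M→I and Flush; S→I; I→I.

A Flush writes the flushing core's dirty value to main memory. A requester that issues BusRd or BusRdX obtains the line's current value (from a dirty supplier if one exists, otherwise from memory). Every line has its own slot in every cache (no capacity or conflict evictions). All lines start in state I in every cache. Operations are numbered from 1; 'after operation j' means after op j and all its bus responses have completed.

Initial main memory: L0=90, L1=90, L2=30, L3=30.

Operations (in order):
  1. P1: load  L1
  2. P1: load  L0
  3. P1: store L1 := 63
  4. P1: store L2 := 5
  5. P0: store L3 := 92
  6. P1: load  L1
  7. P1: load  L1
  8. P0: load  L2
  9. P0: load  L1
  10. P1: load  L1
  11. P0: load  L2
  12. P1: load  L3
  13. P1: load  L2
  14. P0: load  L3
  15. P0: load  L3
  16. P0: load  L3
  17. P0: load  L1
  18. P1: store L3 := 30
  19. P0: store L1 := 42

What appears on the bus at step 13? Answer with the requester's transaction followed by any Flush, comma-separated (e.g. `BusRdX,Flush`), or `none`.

[1] P1: load  L1 | P0:I, P1:S(90) | bus: BusRd
[2] P1: load  L0 | P0:I, P1:S(90) | bus: BusRd
[3] P1: store L1 := 63 | P0:I, P1:M(63) | bus: BusRdX
[4] P1: store L2 := 5 | P0:I, P1:M(5) | bus: BusRdX
[5] P0: store L3 := 92 | P0:M(92), P1:I | bus: BusRdX
[6] P1: load  L1 | P0:I, P1:M(63) | bus: none
[7] P1: load  L1 | P0:I, P1:M(63) | bus: none
[8] P0: load  L2 | P0:S(5), P1:S(5) | bus: BusRd,Flush
[9] P0: load  L1 | P0:S(63), P1:S(63) | bus: BusRd,Flush
[10] P1: load  L1 | P0:S(63), P1:S(63) | bus: none
[11] P0: load  L2 | P0:S(5), P1:S(5) | bus: none
[12] P1: load  L3 | P0:S(92), P1:S(92) | bus: BusRd,Flush
[13] P1: load  L2 | P0:S(5), P1:S(5) | bus: none
[14] P0: load  L3 | P0:S(92), P1:S(92) | bus: none
[15] P0: load  L3 | P0:S(92), P1:S(92) | bus: none
[16] P0: load  L3 | P0:S(92), P1:S(92) | bus: none
[17] P0: load  L1 | P0:S(63), P1:S(63) | bus: none
[18] P1: store L3 := 30 | P0:I, P1:M(30) | bus: BusRdX
[19] P0: store L1 := 42 | P0:M(42), P1:I | bus: BusRdX

bus = none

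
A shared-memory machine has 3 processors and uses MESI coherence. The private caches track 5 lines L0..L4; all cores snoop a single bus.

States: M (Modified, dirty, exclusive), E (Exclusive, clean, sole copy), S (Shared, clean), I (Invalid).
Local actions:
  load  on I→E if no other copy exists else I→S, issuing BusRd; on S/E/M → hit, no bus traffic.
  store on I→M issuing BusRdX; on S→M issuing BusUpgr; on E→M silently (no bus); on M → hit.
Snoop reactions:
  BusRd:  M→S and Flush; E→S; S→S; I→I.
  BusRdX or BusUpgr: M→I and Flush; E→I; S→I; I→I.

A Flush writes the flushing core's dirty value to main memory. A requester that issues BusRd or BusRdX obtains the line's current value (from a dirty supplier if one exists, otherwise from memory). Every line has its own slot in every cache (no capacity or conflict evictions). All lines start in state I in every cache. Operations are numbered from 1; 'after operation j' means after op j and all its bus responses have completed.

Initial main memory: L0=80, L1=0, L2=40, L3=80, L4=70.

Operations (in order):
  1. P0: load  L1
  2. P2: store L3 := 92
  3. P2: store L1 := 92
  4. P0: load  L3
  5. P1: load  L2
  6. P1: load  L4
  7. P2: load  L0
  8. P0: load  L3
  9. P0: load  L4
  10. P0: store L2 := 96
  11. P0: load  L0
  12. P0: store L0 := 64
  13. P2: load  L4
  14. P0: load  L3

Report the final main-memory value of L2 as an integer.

  op1 P0: load  L1 → E/I/I on L1; bus BusRd; mem=0
  op2 P2: store L3 := 92 → I/I/M on L3; bus BusRdX; mem=80
  op3 P2: store L1 := 92 → I/I/M on L1; bus BusRdX; mem=0
  op4 P0: load  L3 → S/I/S on L3; bus BusRd Flush; mem=92
  op5 P1: load  L2 → I/E/I on L2; bus BusRd; mem=40
  op6 P1: load  L4 → I/E/I on L4; bus BusRd; mem=70
  op7 P2: load  L0 → I/I/E on L0; bus BusRd; mem=80
  op8 P0: load  L3 → S/I/S on L3; bus (none); mem=92
  op9 P0: load  L4 → S/S/I on L4; bus BusRd; mem=70
  op10 P0: store L2 := 96 → M/I/I on L2; bus BusRdX; mem=40
  op11 P0: load  L0 → S/I/S on L0; bus BusRd; mem=80
  op12 P0: store L0 := 64 → M/I/I on L0; bus BusUpgr; mem=80
  op13 P2: load  L4 → S/S/S on L4; bus BusRd; mem=70
  op14 P0: load  L3 → S/I/S on L3; bus (none); mem=92

memory[L2] = 40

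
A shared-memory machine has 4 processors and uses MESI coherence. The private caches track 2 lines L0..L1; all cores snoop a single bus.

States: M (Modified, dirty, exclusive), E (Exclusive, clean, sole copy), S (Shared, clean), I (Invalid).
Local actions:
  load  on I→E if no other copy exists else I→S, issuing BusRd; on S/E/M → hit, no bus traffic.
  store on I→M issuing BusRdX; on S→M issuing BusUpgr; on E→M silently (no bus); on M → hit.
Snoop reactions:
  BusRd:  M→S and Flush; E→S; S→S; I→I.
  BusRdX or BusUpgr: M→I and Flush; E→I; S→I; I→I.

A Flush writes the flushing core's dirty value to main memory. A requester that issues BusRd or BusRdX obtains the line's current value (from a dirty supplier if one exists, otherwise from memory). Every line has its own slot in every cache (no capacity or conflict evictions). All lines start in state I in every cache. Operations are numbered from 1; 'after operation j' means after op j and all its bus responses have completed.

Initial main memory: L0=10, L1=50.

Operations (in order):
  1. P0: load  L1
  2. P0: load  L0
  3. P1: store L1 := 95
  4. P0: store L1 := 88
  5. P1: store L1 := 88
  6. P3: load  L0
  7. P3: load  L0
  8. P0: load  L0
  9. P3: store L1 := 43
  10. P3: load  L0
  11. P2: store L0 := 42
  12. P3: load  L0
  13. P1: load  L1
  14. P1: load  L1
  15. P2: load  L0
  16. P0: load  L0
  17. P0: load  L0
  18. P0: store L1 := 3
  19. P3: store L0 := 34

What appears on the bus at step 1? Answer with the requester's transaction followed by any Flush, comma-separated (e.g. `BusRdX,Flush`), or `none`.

step 1: P0: load  L1  ⟶  EIII  (L1)  txn=BusRd  M[L1]=50
step 2: P0: load  L0  ⟶  EIII  (L0)  txn=BusRd  M[L0]=10
step 3: P1: store L1 := 95  ⟶  IMII  (L1)  txn=BusRdX  M[L1]=50
step 4: P0: store L1 := 88  ⟶  MIII  (L1)  txn=BusRdX+Flush  M[L1]=95
step 5: P1: store L1 := 88  ⟶  IMII  (L1)  txn=BusRdX+Flush  M[L1]=88
step 6: P3: load  L0  ⟶  SIIS  (L0)  txn=BusRd  M[L0]=10
step 7: P3: load  L0  ⟶  SIIS  (L0)  txn=∅  M[L0]=10
step 8: P0: load  L0  ⟶  SIIS  (L0)  txn=∅  M[L0]=10
step 9: P3: store L1 := 43  ⟶  IIIM  (L1)  txn=BusRdX+Flush  M[L1]=88
step 10: P3: load  L0  ⟶  SIIS  (L0)  txn=∅  M[L0]=10
step 11: P2: store L0 := 42  ⟶  IIMI  (L0)  txn=BusRdX  M[L0]=10
step 12: P3: load  L0  ⟶  IISS  (L0)  txn=BusRd+Flush  M[L0]=42
step 13: P1: load  L1  ⟶  ISIS  (L1)  txn=BusRd+Flush  M[L1]=43
step 14: P1: load  L1  ⟶  ISIS  (L1)  txn=∅  M[L1]=43
step 15: P2: load  L0  ⟶  IISS  (L0)  txn=∅  M[L0]=42
step 16: P0: load  L0  ⟶  SISS  (L0)  txn=BusRd  M[L0]=42
step 17: P0: load  L0  ⟶  SISS  (L0)  txn=∅  M[L0]=42
step 18: P0: store L1 := 3  ⟶  MIII  (L1)  txn=BusRdX  M[L1]=43
step 19: P3: store L0 := 34  ⟶  IIIM  (L0)  txn=BusUpgr  M[L0]=42

bus = BusRd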